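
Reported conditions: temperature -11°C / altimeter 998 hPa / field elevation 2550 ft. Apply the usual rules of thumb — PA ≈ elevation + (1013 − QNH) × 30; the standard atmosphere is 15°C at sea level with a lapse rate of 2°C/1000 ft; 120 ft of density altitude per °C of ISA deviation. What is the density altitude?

Pressure altitude = 2550 + (1013 − 998) × 30 = 2550 + (+450) = 3000 ft.
ISA temperature at 3000 ft = 15 − 2 × (3000/1000) = 9°C.
ISA deviation = -11 − 9 = -20°C.
Density altitude = 3000 + 120 × (-20) = 600 ft.

600 ft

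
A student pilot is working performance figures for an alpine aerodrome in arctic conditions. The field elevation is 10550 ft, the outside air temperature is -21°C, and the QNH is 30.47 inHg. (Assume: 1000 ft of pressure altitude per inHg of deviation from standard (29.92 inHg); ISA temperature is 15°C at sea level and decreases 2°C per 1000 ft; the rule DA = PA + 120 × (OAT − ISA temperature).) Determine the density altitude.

Pressure altitude = 10550 + (29.92 − 30.47) × 1000 = 10550 + (-550) = 10000 ft.
ISA temperature at 10000 ft = 15 − 2 × (10000/1000) = -5°C.
ISA deviation = -21 − (-5) = -16°C.
Density altitude = 10000 + 120 × (-16) = 8080 ft.

8080 ft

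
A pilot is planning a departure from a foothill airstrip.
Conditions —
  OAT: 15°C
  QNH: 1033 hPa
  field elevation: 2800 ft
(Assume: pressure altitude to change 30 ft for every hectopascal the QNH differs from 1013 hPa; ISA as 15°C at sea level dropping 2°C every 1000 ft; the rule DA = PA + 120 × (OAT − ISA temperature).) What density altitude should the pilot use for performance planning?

Pressure altitude = 2800 + (1013 − 1033) × 30 = 2800 + (-600) = 2200 ft.
ISA temperature at 2200 ft = 15 − 2 × (2200/1000) = 10.6°C.
ISA deviation = 15 − 10.6 = +4.4°C.
Density altitude = 2200 + 120 × (4.4) = 2728 ft.

2728 ft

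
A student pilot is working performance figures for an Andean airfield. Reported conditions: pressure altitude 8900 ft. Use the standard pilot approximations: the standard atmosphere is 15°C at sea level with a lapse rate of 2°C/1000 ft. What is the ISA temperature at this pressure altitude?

ISA temperature = 15 − 2 × (8900/1000) = 15 − 17.8 = -2.8°C.

-2.8°C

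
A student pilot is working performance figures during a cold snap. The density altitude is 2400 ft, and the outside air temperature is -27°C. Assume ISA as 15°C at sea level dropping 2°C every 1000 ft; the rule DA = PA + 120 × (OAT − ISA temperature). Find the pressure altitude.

DA = PA + 120 × (OAT − (15 − 2·PA/1000)) = PA + 120·OAT − 1800 + 0.24·PA = 1.24·PA + 120·OAT − 1800.
So 1.24·PA = 2400 − 120 × (-27) + 1800 = 7440.
PA = 7440 / 1.24 = 6000 ft.

6000 ft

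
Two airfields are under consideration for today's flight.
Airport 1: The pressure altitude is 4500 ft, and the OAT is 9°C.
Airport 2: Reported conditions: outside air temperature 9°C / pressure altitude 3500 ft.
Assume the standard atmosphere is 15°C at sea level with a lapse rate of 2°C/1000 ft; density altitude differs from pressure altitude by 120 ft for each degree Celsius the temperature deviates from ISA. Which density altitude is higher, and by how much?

Airport 1 by 1240 ft

Airport 1: ISA temp = 6°C, deviation +3°C, DA = 4500 + 120 × 3 = 4860 ft.
Airport 2: ISA temp = 8°C, deviation +1°C, DA = 3500 + 120 × 1 = 3620 ft.
Airport 1 is higher by 4860 − 3620 = 1240 ft.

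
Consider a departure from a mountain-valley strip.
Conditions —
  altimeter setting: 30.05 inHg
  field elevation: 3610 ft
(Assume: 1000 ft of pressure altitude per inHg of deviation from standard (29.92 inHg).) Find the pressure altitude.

Pressure correction = (29.92 − 30.05) × 1000 = -130 ft.
Pressure altitude = 3610 + (-130) = 3480 ft.

3480 ft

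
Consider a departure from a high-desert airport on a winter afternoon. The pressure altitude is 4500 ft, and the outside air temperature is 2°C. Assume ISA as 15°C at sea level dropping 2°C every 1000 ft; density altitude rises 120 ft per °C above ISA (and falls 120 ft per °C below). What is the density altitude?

ISA temperature at 4500 ft = 15 − 2 × (4500/1000) = 6°C.
ISA deviation = 2 − 6 = -4°C.
Density altitude = 4500 + 120 × (-4) = 4500 + (-480) = 4020 ft.

4020 ft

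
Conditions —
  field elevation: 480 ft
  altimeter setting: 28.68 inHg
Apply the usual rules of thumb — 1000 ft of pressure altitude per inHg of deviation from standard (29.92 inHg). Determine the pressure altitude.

Pressure correction = (29.92 − 28.68) × 1000 = +1240 ft.
Pressure altitude = 480 + (+1240) = 1720 ft.

1720 ft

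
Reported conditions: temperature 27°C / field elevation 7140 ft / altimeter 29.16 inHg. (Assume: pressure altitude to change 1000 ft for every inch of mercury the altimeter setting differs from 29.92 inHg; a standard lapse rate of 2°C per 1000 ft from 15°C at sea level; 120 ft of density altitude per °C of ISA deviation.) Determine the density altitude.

11236 ft

Pressure altitude = 7140 + (29.92 − 29.16) × 1000 = 7140 + (+760) = 7900 ft.
ISA temperature at 7900 ft = 15 − 2 × (7900/1000) = -0.8°C.
ISA deviation = 27 − (-0.8) = +27.8°C.
Density altitude = 7900 + 120 × (27.8) = 11236 ft.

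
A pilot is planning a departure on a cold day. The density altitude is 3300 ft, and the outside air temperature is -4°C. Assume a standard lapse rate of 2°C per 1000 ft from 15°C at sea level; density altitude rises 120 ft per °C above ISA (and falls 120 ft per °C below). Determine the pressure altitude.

4500 ft

DA = PA + 120 × (OAT − (15 − 2·PA/1000)) = PA + 120·OAT − 1800 + 0.24·PA = 1.24·PA + 120·OAT − 1800.
So 1.24·PA = 3300 − 120 × (-4) + 1800 = 5580.
PA = 5580 / 1.24 = 4500 ft.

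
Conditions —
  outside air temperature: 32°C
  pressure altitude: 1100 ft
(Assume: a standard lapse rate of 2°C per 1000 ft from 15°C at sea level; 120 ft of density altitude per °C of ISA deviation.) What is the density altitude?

ISA temperature at 1100 ft = 15 − 2 × (1100/1000) = 12.8°C.
ISA deviation = 32 − 12.8 = +19.2°C.
Density altitude = 1100 + 120 × (19.2) = 1100 + (+2304) = 3404 ft.

3404 ft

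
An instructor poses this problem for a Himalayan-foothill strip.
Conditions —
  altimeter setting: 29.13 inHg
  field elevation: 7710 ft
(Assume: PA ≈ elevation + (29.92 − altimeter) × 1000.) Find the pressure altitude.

Pressure correction = (29.92 − 29.13) × 1000 = +790 ft.
Pressure altitude = 7710 + (+790) = 8500 ft.

8500 ft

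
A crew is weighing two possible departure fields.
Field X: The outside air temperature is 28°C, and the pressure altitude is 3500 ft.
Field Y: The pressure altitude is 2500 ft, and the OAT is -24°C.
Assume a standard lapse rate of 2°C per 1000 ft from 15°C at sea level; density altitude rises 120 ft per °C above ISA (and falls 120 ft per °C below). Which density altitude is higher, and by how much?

Field X by 7480 ft

Field X: ISA temp = 8°C, deviation +20°C, DA = 3500 + 120 × 20 = 5900 ft.
Field Y: ISA temp = 10°C, deviation -34°C, DA = 2500 + 120 × (-34) = -1580 ft.
Field X is higher by 5900 − (-1580) = 7480 ft.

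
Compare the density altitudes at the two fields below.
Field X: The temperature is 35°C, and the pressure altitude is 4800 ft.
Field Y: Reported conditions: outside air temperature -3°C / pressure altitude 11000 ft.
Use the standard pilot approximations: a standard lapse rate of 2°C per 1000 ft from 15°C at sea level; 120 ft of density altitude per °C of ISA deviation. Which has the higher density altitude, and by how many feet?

Field Y by 3128 ft

Field X: ISA temp = 5.4°C, deviation +29.6°C, DA = 4800 + 120 × 29.6 = 8352 ft.
Field Y: ISA temp = -7°C, deviation +4°C, DA = 11000 + 120 × 4 = 11480 ft.
Field Y is higher by 11480 − 8352 = 3128 ft.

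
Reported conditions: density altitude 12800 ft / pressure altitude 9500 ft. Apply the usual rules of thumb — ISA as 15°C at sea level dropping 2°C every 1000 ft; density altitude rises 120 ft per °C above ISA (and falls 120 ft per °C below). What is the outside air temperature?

Density altitude − pressure altitude = 12800 − 9500 = +3300 ft.
At 120 ft/°C that is an ISA deviation of 3300/120 = +27.5°C.
ISA temperature at 9500 ft = 15 − 2 × (9500/1000) = -4°C.
OAT = ISA + deviation = -4 + (+27.5) = 23.5°C.

23.5°C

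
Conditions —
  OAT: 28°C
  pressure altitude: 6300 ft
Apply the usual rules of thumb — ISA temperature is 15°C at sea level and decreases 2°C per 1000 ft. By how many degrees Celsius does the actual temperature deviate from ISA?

ISA temperature at 6300 ft = 15 − 2 × (6300/1000) = 2.4°C.
Deviation = OAT − ISA = 28 − 2.4 = +25.6°C.

ISA+25.6°C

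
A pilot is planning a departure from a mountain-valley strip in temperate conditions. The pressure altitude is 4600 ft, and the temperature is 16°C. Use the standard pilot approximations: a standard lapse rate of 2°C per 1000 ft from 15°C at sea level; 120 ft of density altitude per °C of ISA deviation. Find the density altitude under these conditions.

5824 ft

ISA temperature at 4600 ft = 15 − 2 × (4600/1000) = 5.8°C.
ISA deviation = 16 − 5.8 = +10.2°C.
Density altitude = 4600 + 120 × (10.2) = 4600 + (+1224) = 5824 ft.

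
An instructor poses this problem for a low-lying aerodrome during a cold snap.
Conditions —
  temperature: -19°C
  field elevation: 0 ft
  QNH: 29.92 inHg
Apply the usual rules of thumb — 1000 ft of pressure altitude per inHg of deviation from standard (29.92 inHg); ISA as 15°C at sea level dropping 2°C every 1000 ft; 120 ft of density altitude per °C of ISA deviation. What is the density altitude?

-4080 ft

Pressure altitude = 0 + (29.92 − 29.92) × 1000 = 0 + (0) = 0 ft.
ISA temperature at 0 ft = 15 − 2 × (0/1000) = 15°C.
ISA deviation = -19 − 15 = -34°C.
Density altitude = 0 + 120 × (-34) = -4080 ft.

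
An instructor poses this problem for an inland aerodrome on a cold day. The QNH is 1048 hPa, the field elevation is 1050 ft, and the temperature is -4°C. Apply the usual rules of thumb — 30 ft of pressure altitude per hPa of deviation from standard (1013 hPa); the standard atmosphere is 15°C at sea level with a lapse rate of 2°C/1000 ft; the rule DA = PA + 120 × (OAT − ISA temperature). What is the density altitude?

-2280 ft

Pressure altitude = 1050 + (1013 − 1048) × 30 = 1050 + (-1050) = 0 ft.
ISA temperature at 0 ft = 15 − 2 × (0/1000) = 15°C.
ISA deviation = -4 − 15 = -19°C.
Density altitude = 0 + 120 × (-19) = -2280 ft.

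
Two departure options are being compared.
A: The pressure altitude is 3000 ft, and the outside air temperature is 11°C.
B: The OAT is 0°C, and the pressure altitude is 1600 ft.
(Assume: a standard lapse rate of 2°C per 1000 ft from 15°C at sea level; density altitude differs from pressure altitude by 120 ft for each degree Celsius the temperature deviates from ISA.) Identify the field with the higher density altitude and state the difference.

A by 3056 ft

A: ISA temp = 9°C, deviation +2°C, DA = 3000 + 120 × 2 = 3240 ft.
B: ISA temp = 11.8°C, deviation -11.8°C, DA = 1600 + 120 × (-11.8) = 184 ft.
A is higher by 3240 − 184 = 3056 ft.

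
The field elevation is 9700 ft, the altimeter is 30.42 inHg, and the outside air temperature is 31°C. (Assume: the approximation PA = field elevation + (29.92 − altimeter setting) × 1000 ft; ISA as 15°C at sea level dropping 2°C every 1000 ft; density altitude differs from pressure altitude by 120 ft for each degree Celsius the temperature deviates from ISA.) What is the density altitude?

Pressure altitude = 9700 + (29.92 − 30.42) × 1000 = 9700 + (-500) = 9200 ft.
ISA temperature at 9200 ft = 15 − 2 × (9200/1000) = -3.4°C.
ISA deviation = 31 − (-3.4) = +34.4°C.
Density altitude = 9200 + 120 × (34.4) = 13328 ft.

13328 ft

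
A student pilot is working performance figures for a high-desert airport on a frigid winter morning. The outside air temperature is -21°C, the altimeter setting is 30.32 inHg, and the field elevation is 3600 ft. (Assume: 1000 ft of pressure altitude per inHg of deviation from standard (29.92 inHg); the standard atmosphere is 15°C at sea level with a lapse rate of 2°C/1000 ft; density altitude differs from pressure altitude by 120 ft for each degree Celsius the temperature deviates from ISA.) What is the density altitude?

Pressure altitude = 3600 + (29.92 − 30.32) × 1000 = 3600 + (-400) = 3200 ft.
ISA temperature at 3200 ft = 15 − 2 × (3200/1000) = 8.6°C.
ISA deviation = -21 − 8.6 = -29.6°C.
Density altitude = 3200 + 120 × (-29.6) = -352 ft.

-352 ft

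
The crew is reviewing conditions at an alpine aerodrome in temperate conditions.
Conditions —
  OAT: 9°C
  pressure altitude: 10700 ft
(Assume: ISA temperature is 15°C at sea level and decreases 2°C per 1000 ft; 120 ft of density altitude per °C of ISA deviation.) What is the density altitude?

12548 ft

ISA temperature at 10700 ft = 15 − 2 × (10700/1000) = -6.4°C.
ISA deviation = 9 − (-6.4) = +15.4°C.
Density altitude = 10700 + 120 × (15.4) = 10700 + (+1848) = 12548 ft.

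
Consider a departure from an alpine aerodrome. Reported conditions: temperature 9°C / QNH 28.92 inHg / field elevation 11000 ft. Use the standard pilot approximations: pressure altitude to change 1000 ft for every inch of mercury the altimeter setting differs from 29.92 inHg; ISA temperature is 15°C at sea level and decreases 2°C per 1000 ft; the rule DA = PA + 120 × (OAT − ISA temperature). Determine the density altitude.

Pressure altitude = 11000 + (29.92 − 28.92) × 1000 = 11000 + (+1000) = 12000 ft.
ISA temperature at 12000 ft = 15 − 2 × (12000/1000) = -9°C.
ISA deviation = 9 − (-9) = +18°C.
Density altitude = 12000 + 120 × (18) = 14160 ft.

14160 ft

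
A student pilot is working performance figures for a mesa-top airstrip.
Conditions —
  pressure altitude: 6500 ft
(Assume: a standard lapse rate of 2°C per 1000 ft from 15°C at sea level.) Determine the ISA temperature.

2°C

ISA temperature = 15 − 2 × (6500/1000) = 15 − 13 = 2°C.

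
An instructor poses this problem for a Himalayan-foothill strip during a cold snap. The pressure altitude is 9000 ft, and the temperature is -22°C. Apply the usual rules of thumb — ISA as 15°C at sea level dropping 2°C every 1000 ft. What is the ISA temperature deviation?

ISA temperature at 9000 ft = 15 − 2 × (9000/1000) = -3°C.
Deviation = OAT − ISA = -22 − (-3) = -19°C.

ISA-19°C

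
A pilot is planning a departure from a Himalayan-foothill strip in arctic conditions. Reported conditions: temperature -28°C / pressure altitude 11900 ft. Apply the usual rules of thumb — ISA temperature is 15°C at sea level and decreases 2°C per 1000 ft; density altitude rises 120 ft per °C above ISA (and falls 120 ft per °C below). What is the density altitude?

9596 ft

ISA temperature at 11900 ft = 15 − 2 × (11900/1000) = -8.8°C.
ISA deviation = -28 − (-8.8) = -19.2°C.
Density altitude = 11900 + 120 × (-19.2) = 11900 + (-2304) = 9596 ft.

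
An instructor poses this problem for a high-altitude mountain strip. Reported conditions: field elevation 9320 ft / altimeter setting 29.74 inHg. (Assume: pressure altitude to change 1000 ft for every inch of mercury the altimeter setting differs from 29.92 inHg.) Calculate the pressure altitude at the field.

Pressure correction = (29.92 − 29.74) × 1000 = +180 ft.
Pressure altitude = 9320 + (+180) = 9500 ft.

9500 ft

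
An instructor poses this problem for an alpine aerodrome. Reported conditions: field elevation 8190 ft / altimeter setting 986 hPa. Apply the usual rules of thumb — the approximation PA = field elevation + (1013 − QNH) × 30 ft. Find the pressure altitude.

9000 ft

Pressure correction = (1013 − 986) × 30 = +810 ft.
Pressure altitude = 8190 + (+810) = 9000 ft.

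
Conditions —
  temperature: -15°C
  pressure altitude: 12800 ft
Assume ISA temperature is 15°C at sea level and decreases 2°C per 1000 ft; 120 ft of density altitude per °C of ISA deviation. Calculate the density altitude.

12272 ft

ISA temperature at 12800 ft = 15 − 2 × (12800/1000) = -10.6°C.
ISA deviation = -15 − (-10.6) = -4.4°C.
Density altitude = 12800 + 120 × (-4.4) = 12800 + (-528) = 12272 ft.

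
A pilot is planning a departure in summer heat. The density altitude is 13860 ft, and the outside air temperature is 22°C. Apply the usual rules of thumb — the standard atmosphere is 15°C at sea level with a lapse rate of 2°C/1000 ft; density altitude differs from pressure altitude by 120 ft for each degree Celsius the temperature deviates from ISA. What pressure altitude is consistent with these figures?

10500 ft

DA = PA + 120 × (OAT − (15 − 2·PA/1000)) = PA + 120·OAT − 1800 + 0.24·PA = 1.24·PA + 120·OAT − 1800.
So 1.24·PA = 13860 − 120 × 22 + 1800 = 13020.
PA = 13020 / 1.24 = 10500 ft.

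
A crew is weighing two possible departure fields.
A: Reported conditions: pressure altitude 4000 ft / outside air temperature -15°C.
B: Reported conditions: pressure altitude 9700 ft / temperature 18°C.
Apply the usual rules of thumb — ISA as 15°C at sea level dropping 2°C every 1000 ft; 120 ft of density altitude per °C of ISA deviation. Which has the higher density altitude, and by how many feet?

A: ISA temp = 7°C, deviation -22°C, DA = 4000 + 120 × (-22) = 1360 ft.
B: ISA temp = -4.4°C, deviation +22.4°C, DA = 9700 + 120 × 22.4 = 12388 ft.
B is higher by 12388 − 1360 = 11028 ft.

B by 11028 ft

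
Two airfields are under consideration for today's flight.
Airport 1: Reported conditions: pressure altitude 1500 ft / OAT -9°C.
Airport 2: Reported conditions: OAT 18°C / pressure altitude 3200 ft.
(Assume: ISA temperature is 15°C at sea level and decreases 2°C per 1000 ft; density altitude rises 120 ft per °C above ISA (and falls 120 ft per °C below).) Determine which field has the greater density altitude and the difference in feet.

Airport 1: ISA temp = 12°C, deviation -21°C, DA = 1500 + 120 × (-21) = -1020 ft.
Airport 2: ISA temp = 8.6°C, deviation +9.4°C, DA = 3200 + 120 × 9.4 = 4328 ft.
Airport 2 is higher by 4328 − (-1020) = 5348 ft.

Airport 2 by 5348 ft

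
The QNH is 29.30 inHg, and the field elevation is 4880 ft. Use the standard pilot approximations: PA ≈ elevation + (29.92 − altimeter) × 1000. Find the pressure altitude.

Pressure correction = (29.92 − 29.30) × 1000 = +620 ft.
Pressure altitude = 4880 + (+620) = 5500 ft.

5500 ft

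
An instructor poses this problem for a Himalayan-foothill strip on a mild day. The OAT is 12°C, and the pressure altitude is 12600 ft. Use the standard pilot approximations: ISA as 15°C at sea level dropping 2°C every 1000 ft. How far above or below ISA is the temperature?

ISA+22.2°C

ISA temperature at 12600 ft = 15 − 2 × (12600/1000) = -10.2°C.
Deviation = OAT − ISA = 12 − (-10.2) = +22.2°C.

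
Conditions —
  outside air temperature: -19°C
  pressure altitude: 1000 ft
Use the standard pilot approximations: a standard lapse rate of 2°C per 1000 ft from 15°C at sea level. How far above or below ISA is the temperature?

ISA temperature at 1000 ft = 15 − 2 × (1000/1000) = 13°C.
Deviation = OAT − ISA = -19 − 13 = -32°C.

ISA-32°C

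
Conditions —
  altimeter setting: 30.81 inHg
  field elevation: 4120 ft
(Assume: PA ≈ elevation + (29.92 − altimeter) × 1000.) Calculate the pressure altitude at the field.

3230 ft

Pressure correction = (29.92 − 30.81) × 1000 = -890 ft.
Pressure altitude = 4120 + (-890) = 3230 ft.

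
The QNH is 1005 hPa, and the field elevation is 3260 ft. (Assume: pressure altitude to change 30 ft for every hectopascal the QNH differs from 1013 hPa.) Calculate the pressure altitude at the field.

3500 ft

Pressure correction = (1013 − 1005) × 30 = +240 ft.
Pressure altitude = 3260 + (+240) = 3500 ft.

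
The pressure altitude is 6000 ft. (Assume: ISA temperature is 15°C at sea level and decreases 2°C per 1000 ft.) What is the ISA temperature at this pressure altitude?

3°C

ISA temperature = 15 − 2 × (6000/1000) = 15 − 12 = 3°C.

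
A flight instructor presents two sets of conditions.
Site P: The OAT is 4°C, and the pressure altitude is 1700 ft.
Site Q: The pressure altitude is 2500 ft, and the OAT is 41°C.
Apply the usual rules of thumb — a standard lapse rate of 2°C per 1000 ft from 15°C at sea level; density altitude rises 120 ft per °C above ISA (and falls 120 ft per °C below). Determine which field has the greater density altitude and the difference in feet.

Site P: ISA temp = 11.6°C, deviation -7.6°C, DA = 1700 + 120 × (-7.6) = 788 ft.
Site Q: ISA temp = 10°C, deviation +31°C, DA = 2500 + 120 × 31 = 6220 ft.
Site Q is higher by 6220 − 788 = 5432 ft.

Site Q by 5432 ft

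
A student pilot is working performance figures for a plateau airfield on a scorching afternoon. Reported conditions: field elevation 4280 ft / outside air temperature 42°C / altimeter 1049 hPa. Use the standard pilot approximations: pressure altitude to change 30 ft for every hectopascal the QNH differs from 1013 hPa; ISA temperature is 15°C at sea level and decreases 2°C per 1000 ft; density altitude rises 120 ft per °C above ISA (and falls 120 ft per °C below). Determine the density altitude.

7208 ft

Pressure altitude = 4280 + (1013 − 1049) × 30 = 4280 + (-1080) = 3200 ft.
ISA temperature at 3200 ft = 15 − 2 × (3200/1000) = 8.6°C.
ISA deviation = 42 − 8.6 = +33.4°C.
Density altitude = 3200 + 120 × (33.4) = 7208 ft.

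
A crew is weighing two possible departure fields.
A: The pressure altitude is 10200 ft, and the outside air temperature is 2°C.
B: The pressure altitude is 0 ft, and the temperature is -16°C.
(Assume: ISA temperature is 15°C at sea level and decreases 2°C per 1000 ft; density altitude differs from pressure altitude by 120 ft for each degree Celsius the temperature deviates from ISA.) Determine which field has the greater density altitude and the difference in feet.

A by 14808 ft

A: ISA temp = -5.4°C, deviation +7.4°C, DA = 10200 + 120 × 7.4 = 11088 ft.
B: ISA temp = 15°C, deviation -31°C, DA = 0 + 120 × (-31) = -3720 ft.
A is higher by 11088 − (-3720) = 14808 ft.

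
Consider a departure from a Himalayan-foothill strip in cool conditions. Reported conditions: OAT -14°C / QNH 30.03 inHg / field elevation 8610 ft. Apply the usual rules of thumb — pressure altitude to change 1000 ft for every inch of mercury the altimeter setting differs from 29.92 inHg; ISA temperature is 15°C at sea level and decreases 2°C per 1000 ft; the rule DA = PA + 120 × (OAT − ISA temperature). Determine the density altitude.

7060 ft

Pressure altitude = 8610 + (29.92 − 30.03) × 1000 = 8610 + (-110) = 8500 ft.
ISA temperature at 8500 ft = 15 − 2 × (8500/1000) = -2°C.
ISA deviation = -14 − (-2) = -12°C.
Density altitude = 8500 + 120 × (-12) = 7060 ft.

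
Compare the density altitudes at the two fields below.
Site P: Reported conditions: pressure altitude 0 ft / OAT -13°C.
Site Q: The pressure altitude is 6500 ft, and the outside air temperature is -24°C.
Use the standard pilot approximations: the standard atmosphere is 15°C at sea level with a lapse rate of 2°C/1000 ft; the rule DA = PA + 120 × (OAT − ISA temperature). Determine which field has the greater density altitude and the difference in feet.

Site P: ISA temp = 15°C, deviation -28°C, DA = 0 + 120 × (-28) = -3360 ft.
Site Q: ISA temp = 2°C, deviation -26°C, DA = 6500 + 120 × (-26) = 3380 ft.
Site Q is higher by 3380 − (-3360) = 6740 ft.

Site Q by 6740 ft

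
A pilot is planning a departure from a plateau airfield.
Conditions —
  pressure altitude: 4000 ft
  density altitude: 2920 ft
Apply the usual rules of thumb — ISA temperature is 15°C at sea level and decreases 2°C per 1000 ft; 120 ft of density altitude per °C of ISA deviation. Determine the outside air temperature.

-2°C

Density altitude − pressure altitude = 2920 − 4000 = -1080 ft.
At 120 ft/°C that is an ISA deviation of -1080/120 = -9°C.
ISA temperature at 4000 ft = 15 − 2 × (4000/1000) = 7°C.
OAT = ISA + deviation = 7 + (-9) = -2°C.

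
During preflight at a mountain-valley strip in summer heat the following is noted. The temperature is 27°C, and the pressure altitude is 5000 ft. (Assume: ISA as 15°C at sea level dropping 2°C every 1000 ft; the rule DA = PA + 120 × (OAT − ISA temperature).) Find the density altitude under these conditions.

7640 ft

ISA temperature at 5000 ft = 15 − 2 × (5000/1000) = 5°C.
ISA deviation = 27 − 5 = +22°C.
Density altitude = 5000 + 120 × (22) = 5000 + (+2640) = 7640 ft.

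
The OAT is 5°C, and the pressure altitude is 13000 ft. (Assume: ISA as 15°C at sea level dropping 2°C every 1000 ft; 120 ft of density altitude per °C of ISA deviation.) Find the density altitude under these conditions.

ISA temperature at 13000 ft = 15 − 2 × (13000/1000) = -11°C.
ISA deviation = 5 − (-11) = +16°C.
Density altitude = 13000 + 120 × (16) = 13000 + (+1920) = 14920 ft.

14920 ft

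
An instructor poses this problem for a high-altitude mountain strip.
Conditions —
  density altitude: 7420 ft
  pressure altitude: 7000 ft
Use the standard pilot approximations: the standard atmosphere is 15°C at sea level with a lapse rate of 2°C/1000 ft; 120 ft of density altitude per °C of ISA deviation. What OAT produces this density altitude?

Density altitude − pressure altitude = 7420 − 7000 = +420 ft.
At 120 ft/°C that is an ISA deviation of 420/120 = +3.5°C.
ISA temperature at 7000 ft = 15 − 2 × (7000/1000) = 1°C.
OAT = ISA + deviation = 1 + (+3.5) = 4.5°C.

4.5°C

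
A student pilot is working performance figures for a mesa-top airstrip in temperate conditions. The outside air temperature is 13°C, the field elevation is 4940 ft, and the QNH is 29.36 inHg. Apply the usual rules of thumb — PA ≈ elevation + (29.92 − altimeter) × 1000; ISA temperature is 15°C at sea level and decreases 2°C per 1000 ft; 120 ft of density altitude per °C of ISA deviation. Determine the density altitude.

6580 ft

Pressure altitude = 4940 + (29.92 − 29.36) × 1000 = 4940 + (+560) = 5500 ft.
ISA temperature at 5500 ft = 15 − 2 × (5500/1000) = 4°C.
ISA deviation = 13 − 4 = +9°C.
Density altitude = 5500 + 120 × (9) = 6580 ft.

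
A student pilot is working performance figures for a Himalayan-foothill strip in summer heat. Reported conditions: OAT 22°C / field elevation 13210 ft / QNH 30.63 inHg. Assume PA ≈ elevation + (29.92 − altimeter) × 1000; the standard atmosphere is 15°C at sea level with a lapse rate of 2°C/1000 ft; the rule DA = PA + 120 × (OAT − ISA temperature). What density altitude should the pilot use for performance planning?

16340 ft

Pressure altitude = 13210 + (29.92 − 30.63) × 1000 = 13210 + (-710) = 12500 ft.
ISA temperature at 12500 ft = 15 − 2 × (12500/1000) = -10°C.
ISA deviation = 22 − (-10) = +32°C.
Density altitude = 12500 + 120 × (32) = 16340 ft.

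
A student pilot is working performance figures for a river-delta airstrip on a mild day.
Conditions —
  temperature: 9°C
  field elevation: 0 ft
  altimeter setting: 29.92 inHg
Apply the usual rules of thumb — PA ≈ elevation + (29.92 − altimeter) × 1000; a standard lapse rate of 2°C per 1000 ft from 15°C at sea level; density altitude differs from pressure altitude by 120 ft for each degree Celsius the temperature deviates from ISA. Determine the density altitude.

Pressure altitude = 0 + (29.92 − 29.92) × 1000 = 0 + (0) = 0 ft.
ISA temperature at 0 ft = 15 − 2 × (0/1000) = 15°C.
ISA deviation = 9 − 15 = -6°C.
Density altitude = 0 + 120 × (-6) = -720 ft.

-720 ft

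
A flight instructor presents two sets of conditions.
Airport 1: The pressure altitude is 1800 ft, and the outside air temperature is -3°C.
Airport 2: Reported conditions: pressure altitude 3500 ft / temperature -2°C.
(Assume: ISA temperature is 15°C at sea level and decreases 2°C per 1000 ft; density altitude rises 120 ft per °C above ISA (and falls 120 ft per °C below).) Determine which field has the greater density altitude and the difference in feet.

Airport 1: ISA temp = 11.4°C, deviation -14.4°C, DA = 1800 + 120 × (-14.4) = 72 ft.
Airport 2: ISA temp = 8°C, deviation -10°C, DA = 3500 + 120 × (-10) = 2300 ft.
Airport 2 is higher by 2300 − 72 = 2228 ft.

Airport 2 by 2228 ft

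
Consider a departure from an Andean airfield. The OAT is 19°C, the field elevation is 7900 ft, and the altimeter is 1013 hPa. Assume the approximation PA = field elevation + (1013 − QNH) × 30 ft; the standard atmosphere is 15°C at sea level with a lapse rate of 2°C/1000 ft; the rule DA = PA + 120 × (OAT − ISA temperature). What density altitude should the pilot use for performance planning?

10276 ft

Pressure altitude = 7900 + (1013 − 1013) × 30 = 7900 + (0) = 7900 ft.
ISA temperature at 7900 ft = 15 − 2 × (7900/1000) = -0.8°C.
ISA deviation = 19 − (-0.8) = +19.8°C.
Density altitude = 7900 + 120 × (19.8) = 10276 ft.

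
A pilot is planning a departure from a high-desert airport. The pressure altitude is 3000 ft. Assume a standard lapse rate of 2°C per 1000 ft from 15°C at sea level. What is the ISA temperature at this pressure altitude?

9°C

ISA temperature = 15 − 2 × (3000/1000) = 15 − 6 = 9°C.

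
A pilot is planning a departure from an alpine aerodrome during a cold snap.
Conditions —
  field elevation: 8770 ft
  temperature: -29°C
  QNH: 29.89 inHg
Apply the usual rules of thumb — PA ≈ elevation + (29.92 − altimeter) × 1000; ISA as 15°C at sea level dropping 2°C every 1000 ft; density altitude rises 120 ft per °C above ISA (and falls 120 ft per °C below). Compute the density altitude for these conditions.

5632 ft

Pressure altitude = 8770 + (29.92 − 29.89) × 1000 = 8770 + (+30) = 8800 ft.
ISA temperature at 8800 ft = 15 − 2 × (8800/1000) = -2.6°C.
ISA deviation = -29 − (-2.6) = -26.4°C.
Density altitude = 8800 + 120 × (-26.4) = 5632 ft.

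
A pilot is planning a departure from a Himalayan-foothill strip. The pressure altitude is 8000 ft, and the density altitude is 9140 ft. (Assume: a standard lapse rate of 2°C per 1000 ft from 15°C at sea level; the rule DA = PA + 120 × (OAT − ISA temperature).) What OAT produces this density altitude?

Density altitude − pressure altitude = 9140 − 8000 = +1140 ft.
At 120 ft/°C that is an ISA deviation of 1140/120 = +9.5°C.
ISA temperature at 8000 ft = 15 − 2 × (8000/1000) = -1°C.
OAT = ISA + deviation = -1 + (+9.5) = 8.5°C.

8.5°C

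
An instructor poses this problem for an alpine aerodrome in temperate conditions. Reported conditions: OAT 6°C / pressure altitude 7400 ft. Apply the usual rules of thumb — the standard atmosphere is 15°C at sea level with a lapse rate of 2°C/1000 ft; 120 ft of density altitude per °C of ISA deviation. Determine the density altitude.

ISA temperature at 7400 ft = 15 − 2 × (7400/1000) = 0.2°C.
ISA deviation = 6 − 0.2 = +5.8°C.
Density altitude = 7400 + 120 × (5.8) = 7400 + (+696) = 8096 ft.

8096 ft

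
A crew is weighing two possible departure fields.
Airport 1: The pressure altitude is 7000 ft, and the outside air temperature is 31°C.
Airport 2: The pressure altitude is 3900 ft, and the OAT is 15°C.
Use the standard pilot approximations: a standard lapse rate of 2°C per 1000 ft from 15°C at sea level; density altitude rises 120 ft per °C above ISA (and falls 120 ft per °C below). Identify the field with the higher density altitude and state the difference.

Airport 1: ISA temp = 1°C, deviation +30°C, DA = 7000 + 120 × 30 = 10600 ft.
Airport 2: ISA temp = 7.2°C, deviation +7.8°C, DA = 3900 + 120 × 7.8 = 4836 ft.
Airport 1 is higher by 10600 − 4836 = 5764 ft.

Airport 1 by 5764 ft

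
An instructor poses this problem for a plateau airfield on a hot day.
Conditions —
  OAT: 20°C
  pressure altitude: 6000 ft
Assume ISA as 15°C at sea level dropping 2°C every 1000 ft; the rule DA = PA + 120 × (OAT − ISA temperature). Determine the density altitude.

8040 ft

ISA temperature at 6000 ft = 15 − 2 × (6000/1000) = 3°C.
ISA deviation = 20 − 3 = +17°C.
Density altitude = 6000 + 120 × (17) = 6000 + (+2040) = 8040 ft.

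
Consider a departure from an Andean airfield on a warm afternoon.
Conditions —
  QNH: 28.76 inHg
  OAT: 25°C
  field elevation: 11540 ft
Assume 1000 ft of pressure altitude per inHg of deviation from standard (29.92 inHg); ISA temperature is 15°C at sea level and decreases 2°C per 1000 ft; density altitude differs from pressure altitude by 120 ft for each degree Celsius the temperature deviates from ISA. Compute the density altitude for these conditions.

16948 ft

Pressure altitude = 11540 + (29.92 − 28.76) × 1000 = 11540 + (+1160) = 12700 ft.
ISA temperature at 12700 ft = 15 − 2 × (12700/1000) = -10.4°C.
ISA deviation = 25 − (-10.4) = +35.4°C.
Density altitude = 12700 + 120 × (35.4) = 16948 ft.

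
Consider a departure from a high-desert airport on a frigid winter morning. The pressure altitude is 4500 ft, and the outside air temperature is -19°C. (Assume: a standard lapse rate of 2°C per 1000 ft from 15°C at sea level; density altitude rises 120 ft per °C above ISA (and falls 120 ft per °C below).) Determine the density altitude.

1500 ft

ISA temperature at 4500 ft = 15 − 2 × (4500/1000) = 6°C.
ISA deviation = -19 − 6 = -25°C.
Density altitude = 4500 + 120 × (-25) = 4500 + (-3000) = 1500 ft.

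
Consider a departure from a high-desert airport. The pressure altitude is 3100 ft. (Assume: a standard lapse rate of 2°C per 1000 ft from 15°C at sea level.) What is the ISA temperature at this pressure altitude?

ISA temperature = 15 − 2 × (3100/1000) = 15 − 6.2 = 8.8°C.

8.8°C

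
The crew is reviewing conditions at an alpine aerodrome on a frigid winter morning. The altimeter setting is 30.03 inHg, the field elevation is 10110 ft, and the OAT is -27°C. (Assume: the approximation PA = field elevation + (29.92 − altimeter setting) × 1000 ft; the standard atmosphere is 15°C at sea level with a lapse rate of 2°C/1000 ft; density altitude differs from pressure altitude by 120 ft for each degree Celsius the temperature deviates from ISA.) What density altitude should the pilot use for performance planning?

7360 ft

Pressure altitude = 10110 + (29.92 − 30.03) × 1000 = 10110 + (-110) = 10000 ft.
ISA temperature at 10000 ft = 15 − 2 × (10000/1000) = -5°C.
ISA deviation = -27 − (-5) = -22°C.
Density altitude = 10000 + 120 × (-22) = 7360 ft.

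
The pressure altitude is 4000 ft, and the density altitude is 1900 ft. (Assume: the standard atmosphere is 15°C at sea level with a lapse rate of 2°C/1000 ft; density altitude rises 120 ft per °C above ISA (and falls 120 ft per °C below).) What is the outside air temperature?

Density altitude − pressure altitude = 1900 − 4000 = -2100 ft.
At 120 ft/°C that is an ISA deviation of -2100/120 = -17.5°C.
ISA temperature at 4000 ft = 15 − 2 × (4000/1000) = 7°C.
OAT = ISA + deviation = 7 + (-17.5) = -10.5°C.

-10.5°C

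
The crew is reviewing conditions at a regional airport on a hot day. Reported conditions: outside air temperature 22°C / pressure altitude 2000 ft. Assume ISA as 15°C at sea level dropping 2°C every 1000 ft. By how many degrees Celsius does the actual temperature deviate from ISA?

ISA temperature at 2000 ft = 15 − 2 × (2000/1000) = 11°C.
Deviation = OAT − ISA = 22 − 11 = +11°C.

ISA+11°C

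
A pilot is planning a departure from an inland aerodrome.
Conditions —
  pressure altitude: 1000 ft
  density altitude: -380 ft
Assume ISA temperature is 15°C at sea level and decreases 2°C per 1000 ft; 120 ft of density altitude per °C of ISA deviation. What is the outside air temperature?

1.5°C

Density altitude − pressure altitude = -380 − 1000 = -1380 ft.
At 120 ft/°C that is an ISA deviation of -1380/120 = -11.5°C.
ISA temperature at 1000 ft = 15 − 2 × (1000/1000) = 13°C.
OAT = ISA + deviation = 13 + (-11.5) = 1.5°C.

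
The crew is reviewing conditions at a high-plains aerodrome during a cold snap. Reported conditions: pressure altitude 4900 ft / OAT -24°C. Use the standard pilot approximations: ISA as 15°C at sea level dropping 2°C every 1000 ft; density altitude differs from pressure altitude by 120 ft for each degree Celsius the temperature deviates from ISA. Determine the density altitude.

ISA temperature at 4900 ft = 15 − 2 × (4900/1000) = 5.2°C.
ISA deviation = -24 − 5.2 = -29.2°C.
Density altitude = 4900 + 120 × (-29.2) = 4900 + (-3504) = 1396 ft.

1396 ft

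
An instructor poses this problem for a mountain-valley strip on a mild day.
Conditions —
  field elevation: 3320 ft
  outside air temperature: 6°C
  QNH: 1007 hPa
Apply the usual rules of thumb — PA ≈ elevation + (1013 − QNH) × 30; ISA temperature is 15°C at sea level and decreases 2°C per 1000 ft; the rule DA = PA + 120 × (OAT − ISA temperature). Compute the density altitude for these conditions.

Pressure altitude = 3320 + (1013 − 1007) × 30 = 3320 + (+180) = 3500 ft.
ISA temperature at 3500 ft = 15 − 2 × (3500/1000) = 8°C.
ISA deviation = 6 − 8 = -2°C.
Density altitude = 3500 + 120 × (-2) = 3260 ft.

3260 ft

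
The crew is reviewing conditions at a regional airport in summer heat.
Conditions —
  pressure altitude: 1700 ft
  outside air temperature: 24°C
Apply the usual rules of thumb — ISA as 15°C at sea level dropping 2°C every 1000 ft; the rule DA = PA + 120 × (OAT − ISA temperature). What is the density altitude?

3188 ft

ISA temperature at 1700 ft = 15 − 2 × (1700/1000) = 11.6°C.
ISA deviation = 24 − 11.6 = +12.4°C.
Density altitude = 1700 + 120 × (12.4) = 1700 + (+1488) = 3188 ft.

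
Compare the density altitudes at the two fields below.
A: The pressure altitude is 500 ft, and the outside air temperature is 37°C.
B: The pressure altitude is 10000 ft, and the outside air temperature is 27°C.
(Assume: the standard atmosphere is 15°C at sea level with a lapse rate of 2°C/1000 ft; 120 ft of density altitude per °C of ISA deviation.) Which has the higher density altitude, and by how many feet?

A: ISA temp = 14°C, deviation +23°C, DA = 500 + 120 × 23 = 3260 ft.
B: ISA temp = -5°C, deviation +32°C, DA = 10000 + 120 × 32 = 13840 ft.
B is higher by 13840 − 3260 = 10580 ft.

B by 10580 ft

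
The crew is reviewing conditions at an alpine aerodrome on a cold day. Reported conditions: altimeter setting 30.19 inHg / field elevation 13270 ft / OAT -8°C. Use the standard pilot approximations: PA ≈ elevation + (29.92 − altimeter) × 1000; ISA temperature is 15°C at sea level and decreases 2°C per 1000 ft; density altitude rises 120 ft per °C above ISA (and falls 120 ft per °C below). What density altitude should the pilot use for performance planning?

13360 ft

Pressure altitude = 13270 + (29.92 − 30.19) × 1000 = 13270 + (-270) = 13000 ft.
ISA temperature at 13000 ft = 15 − 2 × (13000/1000) = -11°C.
ISA deviation = -8 − (-11) = +3°C.
Density altitude = 13000 + 120 × (3) = 13360 ft.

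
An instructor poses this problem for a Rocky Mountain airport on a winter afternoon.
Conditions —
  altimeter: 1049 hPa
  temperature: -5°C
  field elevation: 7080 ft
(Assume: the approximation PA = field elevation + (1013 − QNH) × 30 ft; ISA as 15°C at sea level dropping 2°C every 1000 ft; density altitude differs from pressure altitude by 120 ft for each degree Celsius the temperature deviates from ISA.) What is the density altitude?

Pressure altitude = 7080 + (1013 − 1049) × 30 = 7080 + (-1080) = 6000 ft.
ISA temperature at 6000 ft = 15 − 2 × (6000/1000) = 3°C.
ISA deviation = -5 − 3 = -8°C.
Density altitude = 6000 + 120 × (-8) = 5040 ft.

5040 ft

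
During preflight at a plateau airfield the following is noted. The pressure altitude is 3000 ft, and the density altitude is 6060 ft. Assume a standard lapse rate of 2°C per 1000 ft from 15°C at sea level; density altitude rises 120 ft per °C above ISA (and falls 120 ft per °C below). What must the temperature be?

Density altitude − pressure altitude = 6060 − 3000 = +3060 ft.
At 120 ft/°C that is an ISA deviation of 3060/120 = +25.5°C.
ISA temperature at 3000 ft = 15 − 2 × (3000/1000) = 9°C.
OAT = ISA + deviation = 9 + (+25.5) = 34.5°C.

34.5°C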